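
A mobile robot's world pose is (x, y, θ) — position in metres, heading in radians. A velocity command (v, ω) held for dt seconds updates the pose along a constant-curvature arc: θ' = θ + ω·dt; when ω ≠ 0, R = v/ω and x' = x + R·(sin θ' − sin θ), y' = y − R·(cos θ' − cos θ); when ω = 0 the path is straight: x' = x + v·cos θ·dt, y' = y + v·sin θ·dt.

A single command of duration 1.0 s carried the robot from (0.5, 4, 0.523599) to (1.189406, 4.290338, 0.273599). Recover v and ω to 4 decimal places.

v = 0.7500, ω = -0.2500

Δθ = 0.273599 − 0.523599 = -0.250000
ω = Δθ/dt = -0.250000/1.0 = -0.2500
R = Δx/(sin θ' − sin θ) = -3.0000
v = R·ω = -3.0000·-0.2500 = 0.7500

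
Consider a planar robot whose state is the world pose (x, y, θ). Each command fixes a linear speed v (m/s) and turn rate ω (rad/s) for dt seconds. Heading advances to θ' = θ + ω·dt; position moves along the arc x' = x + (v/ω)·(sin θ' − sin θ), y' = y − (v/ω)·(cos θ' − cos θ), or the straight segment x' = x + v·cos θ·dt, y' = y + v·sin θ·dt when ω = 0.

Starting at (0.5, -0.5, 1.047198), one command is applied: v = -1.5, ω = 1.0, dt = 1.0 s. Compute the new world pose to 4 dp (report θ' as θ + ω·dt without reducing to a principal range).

(0.4661, -1.9379, 2.0472)

θ' = 1.0472 + 1.0·1.0 = 2.0472
R = v/ω = -1.5/1.0 = -1.5000
x' = 0.5 + -1.5000·(sin 2.0472 − sin 1.0472) = 0.4661
y' = -0.5 − -1.5000·(cos 2.0472 − cos 1.0472) = -1.9379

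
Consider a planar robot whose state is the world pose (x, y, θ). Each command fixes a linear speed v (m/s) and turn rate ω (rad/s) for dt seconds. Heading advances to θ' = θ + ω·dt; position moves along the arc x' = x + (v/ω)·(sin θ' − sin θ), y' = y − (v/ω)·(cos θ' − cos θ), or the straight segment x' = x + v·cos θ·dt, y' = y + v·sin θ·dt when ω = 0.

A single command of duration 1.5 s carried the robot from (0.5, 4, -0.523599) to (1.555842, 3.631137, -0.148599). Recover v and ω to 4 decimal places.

Δθ = -0.148599 − -0.523599 = 0.375000
ω = Δθ/dt = 0.375000/1.5 = 0.2500
R = Δx/(sin θ' − sin θ) = 3.0000
v = R·ω = 3.0000·0.2500 = 0.7500

v = 0.7500, ω = 0.2500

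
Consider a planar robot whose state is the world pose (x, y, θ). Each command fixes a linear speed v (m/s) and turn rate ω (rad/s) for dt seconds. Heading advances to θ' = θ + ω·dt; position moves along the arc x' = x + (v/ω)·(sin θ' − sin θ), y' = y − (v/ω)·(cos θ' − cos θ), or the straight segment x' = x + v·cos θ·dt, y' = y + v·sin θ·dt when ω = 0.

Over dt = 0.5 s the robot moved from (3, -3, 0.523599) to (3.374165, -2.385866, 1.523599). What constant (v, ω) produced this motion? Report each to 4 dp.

v = 1.5000, ω = 2.0000

Δθ = 1.523599 − 0.523599 = 1.000000
ω = Δθ/dt = 1.000000/0.5 = 2.0000
R = −Δy/(cos θ' − cos θ) = 0.7500
v = R·ω = 0.7500·2.0000 = 1.5000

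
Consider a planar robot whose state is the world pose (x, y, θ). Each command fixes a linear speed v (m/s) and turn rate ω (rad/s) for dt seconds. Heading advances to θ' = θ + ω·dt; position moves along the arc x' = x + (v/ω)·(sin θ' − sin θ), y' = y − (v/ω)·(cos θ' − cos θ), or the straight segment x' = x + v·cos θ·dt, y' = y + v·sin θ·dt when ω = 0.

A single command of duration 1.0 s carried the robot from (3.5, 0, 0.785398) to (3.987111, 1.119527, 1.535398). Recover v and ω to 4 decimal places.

v = 1.2500, ω = 0.7500

Δθ = 1.535398 − 0.785398 = 0.750000
ω = Δθ/dt = 0.750000/1.0 = 0.7500
R = −Δy/(cos θ' − cos θ) = 1.6667
v = R·ω = 1.6667·0.7500 = 1.2500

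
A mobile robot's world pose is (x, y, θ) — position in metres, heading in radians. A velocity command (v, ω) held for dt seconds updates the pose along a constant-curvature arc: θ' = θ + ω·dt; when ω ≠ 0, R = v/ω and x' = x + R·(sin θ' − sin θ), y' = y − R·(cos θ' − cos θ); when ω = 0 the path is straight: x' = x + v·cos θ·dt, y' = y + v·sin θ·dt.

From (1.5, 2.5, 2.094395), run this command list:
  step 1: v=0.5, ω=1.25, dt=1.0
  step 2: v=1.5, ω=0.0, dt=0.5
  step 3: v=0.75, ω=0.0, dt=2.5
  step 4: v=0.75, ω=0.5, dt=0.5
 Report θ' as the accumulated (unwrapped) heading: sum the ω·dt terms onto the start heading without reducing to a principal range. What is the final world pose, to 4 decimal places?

(-1.8523, 2.0427, 3.5944)

step 1: θ'=3.3444 (R=0.4000) → pose (1.0730, 2.6918, 3.3444)
step 2: θ'=3.3444 (straight) → pose (0.3384, 2.5407, 3.3444)
step 3: θ'=3.3444 (straight) → pose (-1.4982, 2.1631, 3.3444)
step 4: θ'=3.5944 (R=1.5000) → pose (-1.8523, 2.0427, 3.5944)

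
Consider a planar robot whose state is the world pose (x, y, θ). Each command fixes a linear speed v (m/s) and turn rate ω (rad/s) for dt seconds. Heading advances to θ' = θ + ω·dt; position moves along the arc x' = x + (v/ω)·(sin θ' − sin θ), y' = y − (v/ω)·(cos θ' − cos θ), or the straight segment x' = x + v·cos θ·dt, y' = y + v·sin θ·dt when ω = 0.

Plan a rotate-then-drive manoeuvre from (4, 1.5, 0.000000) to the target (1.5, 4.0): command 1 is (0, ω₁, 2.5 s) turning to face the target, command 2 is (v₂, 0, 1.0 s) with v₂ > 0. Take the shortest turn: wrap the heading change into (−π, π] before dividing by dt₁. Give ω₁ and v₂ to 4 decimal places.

ω₁ = 0.9425, v₂ = 3.5355

heading to target = atan2(4−1.5, 1.5−4) = 2.3562
Δθ = wrap(2.3562 − 0.0000) = 2.3562; ω₁ = Δθ/dt₁ = 0.9425
distance = √((1.5−4)² + (4−1.5)²) = 3.5355; v₂ = distance/dt₂ = 3.5355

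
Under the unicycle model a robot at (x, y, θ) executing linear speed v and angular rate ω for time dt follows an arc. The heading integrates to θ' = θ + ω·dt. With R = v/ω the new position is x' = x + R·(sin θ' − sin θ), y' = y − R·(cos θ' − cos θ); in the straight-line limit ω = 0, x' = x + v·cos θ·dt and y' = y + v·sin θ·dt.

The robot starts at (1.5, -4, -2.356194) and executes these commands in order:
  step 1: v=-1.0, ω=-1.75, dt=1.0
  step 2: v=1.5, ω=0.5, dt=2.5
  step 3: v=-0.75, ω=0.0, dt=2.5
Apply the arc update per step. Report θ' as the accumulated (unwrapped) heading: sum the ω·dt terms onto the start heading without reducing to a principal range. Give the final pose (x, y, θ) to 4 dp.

step 1: θ'=-4.1062 (R=0.5714) → pose (2.3737, -4.0785, -4.1062)
step 2: θ'=-2.8562 (R=3.0000) → pose (-0.9364, -2.9091, -2.8562)
step 3: θ'=-2.8562 (straight) → pose (0.8627, -2.3812, -2.8562)

(0.8627, -2.3812, -2.8562)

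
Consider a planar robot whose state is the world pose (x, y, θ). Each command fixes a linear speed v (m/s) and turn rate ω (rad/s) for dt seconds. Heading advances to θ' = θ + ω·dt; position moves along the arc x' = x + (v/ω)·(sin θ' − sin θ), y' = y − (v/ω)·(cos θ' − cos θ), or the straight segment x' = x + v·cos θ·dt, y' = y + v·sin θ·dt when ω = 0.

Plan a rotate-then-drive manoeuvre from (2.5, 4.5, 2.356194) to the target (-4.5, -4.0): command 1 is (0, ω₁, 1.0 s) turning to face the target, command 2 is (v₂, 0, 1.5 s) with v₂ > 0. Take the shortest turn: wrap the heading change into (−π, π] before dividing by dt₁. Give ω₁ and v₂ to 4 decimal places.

ω₁ = 1.6673, v₂ = 7.3409

heading to target = atan2(-4−4.5, -4.5−2.5) = -2.2597
Δθ = wrap(-2.2597 − 2.3562) = 1.6673; ω₁ = Δθ/dt₁ = 1.6673
distance = √((-4.5−2.5)² + (-4−4.5)²) = 11.0114; v₂ = distance/dt₂ = 7.3409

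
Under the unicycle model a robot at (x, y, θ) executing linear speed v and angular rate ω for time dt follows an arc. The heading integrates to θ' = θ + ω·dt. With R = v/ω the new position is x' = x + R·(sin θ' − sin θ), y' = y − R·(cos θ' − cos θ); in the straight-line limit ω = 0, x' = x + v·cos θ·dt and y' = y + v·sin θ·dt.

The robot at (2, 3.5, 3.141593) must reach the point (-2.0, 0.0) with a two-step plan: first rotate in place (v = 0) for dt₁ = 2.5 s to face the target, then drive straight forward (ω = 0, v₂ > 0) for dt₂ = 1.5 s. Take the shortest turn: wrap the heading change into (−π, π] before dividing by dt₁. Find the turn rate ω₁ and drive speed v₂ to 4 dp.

ω₁ = 0.2875, v₂ = 3.5434

heading to target = atan2(0−3.5, -2−2) = -2.4228
Δθ = wrap(-2.4228 − 3.1416) = 0.7188; ω₁ = Δθ/dt₁ = 0.2875
distance = √((-2−2)² + (0−3.5)²) = 5.3151; v₂ = distance/dt₂ = 3.5434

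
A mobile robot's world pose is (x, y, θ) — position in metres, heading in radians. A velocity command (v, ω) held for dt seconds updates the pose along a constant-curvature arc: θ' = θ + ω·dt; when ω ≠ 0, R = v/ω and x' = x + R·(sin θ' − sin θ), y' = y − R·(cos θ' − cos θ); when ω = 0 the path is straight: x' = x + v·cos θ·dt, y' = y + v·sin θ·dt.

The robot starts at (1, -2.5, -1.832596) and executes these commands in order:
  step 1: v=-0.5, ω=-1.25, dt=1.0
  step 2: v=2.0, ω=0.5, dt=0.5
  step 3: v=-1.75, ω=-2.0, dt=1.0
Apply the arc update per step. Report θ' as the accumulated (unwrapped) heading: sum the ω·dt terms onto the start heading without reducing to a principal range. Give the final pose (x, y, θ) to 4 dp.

step 1: θ'=-3.0826 (R=0.4000) → pose (1.3628, -2.2042, -3.0826)
step 2: θ'=-2.8326 (R=4.0000) → pose (0.3822, -2.3867, -2.8326)
step 3: θ'=-4.8326 (R=0.8750) → pose (1.5170, -3.3252, -4.8326)

(1.5170, -3.3252, -4.8326)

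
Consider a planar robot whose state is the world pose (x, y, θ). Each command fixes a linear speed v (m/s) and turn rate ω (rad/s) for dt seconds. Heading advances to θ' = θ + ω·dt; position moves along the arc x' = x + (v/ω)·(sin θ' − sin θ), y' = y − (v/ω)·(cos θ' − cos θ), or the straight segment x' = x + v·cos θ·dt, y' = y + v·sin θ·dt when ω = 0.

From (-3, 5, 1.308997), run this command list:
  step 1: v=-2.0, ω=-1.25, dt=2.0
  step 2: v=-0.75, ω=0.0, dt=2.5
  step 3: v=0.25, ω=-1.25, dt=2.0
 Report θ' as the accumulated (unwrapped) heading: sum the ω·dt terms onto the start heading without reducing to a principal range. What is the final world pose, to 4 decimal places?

(-7.0168, 6.3176, -3.6910)

step 1: θ'=-1.1910 (R=1.6000) → pose (-6.0315, 4.8209, -1.1910)
step 2: θ'=-1.1910 (straight) → pose (-6.7266, 6.5623, -1.1910)
step 3: θ'=-3.6910 (R=-0.2000) → pose (-7.0168, 6.3176, -3.6910)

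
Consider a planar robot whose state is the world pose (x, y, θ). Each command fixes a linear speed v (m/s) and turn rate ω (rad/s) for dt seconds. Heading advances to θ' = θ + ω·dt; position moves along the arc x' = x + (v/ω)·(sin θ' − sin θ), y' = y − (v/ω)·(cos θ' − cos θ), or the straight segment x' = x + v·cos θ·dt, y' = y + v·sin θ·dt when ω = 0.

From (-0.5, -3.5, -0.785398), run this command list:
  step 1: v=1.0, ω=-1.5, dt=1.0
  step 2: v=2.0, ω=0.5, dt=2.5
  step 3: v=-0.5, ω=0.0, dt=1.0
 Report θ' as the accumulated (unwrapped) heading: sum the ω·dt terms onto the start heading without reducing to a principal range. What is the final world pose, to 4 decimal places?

(-1.1418, -8.6403, -1.0354)

step 1: θ'=-2.2854 (R=-0.6667) → pose (-0.4678, -4.4083, -2.2854)
step 2: θ'=-1.0354 (R=4.0000) → pose (-0.8867, -9.0703, -1.0354)
step 3: θ'=-1.0354 (straight) → pose (-1.1418, -8.6403, -1.0354)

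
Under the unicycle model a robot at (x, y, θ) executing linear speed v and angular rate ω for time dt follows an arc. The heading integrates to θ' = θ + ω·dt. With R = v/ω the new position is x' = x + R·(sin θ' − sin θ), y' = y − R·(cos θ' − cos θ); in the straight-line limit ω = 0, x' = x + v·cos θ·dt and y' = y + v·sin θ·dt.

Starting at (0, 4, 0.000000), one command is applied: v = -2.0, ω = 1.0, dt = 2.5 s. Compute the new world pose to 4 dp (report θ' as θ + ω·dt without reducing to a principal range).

(-1.1969, 0.3977, 2.5000)

θ' = 0.0000 + 1.0·2.5 = 2.5000
R = v/ω = -2.0/1.0 = -2.0000
x' = 0 + -2.0000·(sin 2.5000 − sin 0.0000) = -1.1969
y' = 4 − -2.0000·(cos 2.5000 − cos 0.0000) = 0.3977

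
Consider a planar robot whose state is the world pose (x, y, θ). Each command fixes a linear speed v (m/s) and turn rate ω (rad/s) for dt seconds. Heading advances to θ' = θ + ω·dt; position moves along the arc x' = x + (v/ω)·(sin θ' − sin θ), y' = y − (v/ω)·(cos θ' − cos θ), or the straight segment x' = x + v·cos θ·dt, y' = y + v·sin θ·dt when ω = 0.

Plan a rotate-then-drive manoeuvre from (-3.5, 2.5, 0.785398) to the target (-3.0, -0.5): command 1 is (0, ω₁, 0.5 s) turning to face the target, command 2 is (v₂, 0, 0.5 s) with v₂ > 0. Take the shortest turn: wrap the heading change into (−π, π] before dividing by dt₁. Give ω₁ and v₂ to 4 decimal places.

heading to target = atan2(-0.5−2.5, -3−-3.5) = -1.4056
Δθ = wrap(-1.4056 − 0.7854) = -2.1910; ω₁ = Δθ/dt₁ = -4.3821
distance = √((-3−-3.5)² + (-0.5−2.5)²) = 3.0414; v₂ = distance/dt₂ = 6.0828

ω₁ = -4.3821, v₂ = 6.0828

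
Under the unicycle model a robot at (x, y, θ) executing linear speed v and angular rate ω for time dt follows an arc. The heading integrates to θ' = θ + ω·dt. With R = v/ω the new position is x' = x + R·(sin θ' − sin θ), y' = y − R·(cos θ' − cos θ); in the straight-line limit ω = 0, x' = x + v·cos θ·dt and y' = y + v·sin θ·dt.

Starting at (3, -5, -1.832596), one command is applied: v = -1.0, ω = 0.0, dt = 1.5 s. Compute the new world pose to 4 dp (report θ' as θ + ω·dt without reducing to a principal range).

θ' = -1.8326 + 0.0·1.5 = -1.8326
ω = 0 → straight: x' = 3 + -1.0·cos(-1.8326)·1.5 = 3.3882
y' = -5 + -1.0·sin(-1.8326)·1.5 = -3.5511

(3.3882, -3.5511, -1.8326)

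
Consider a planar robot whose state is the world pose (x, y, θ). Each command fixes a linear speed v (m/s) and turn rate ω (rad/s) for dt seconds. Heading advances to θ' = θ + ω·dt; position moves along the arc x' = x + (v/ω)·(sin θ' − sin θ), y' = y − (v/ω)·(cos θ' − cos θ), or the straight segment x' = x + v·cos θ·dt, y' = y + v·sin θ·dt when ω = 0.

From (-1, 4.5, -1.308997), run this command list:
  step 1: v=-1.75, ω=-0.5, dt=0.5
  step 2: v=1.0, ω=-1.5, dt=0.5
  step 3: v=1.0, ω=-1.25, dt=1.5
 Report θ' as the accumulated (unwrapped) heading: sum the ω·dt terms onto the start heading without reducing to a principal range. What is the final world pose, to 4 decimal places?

(-2.5752, 5.0431, -4.1840)

step 1: θ'=-1.5590 (R=3.5000) → pose (-1.1190, 5.3646, -1.5590)
step 2: θ'=-2.3090 (R=-0.6667) → pose (-1.2925, 4.9081, -2.3090)
step 3: θ'=-4.1840 (R=-0.8000) → pose (-2.5752, 5.0431, -4.1840)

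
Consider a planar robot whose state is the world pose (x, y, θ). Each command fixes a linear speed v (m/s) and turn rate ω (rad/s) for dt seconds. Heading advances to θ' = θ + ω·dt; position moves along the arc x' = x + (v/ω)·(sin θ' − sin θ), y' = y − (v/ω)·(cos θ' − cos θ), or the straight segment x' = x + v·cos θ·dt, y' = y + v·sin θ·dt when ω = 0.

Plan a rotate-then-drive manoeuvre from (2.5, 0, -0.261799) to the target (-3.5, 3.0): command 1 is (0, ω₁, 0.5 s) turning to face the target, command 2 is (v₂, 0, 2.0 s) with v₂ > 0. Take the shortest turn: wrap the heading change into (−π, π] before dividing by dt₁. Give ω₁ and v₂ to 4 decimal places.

ω₁ = 5.8795, v₂ = 3.3541

heading to target = atan2(3−0, -3.5−2.5) = 2.6779
Δθ = wrap(2.6779 − -0.2618) = 2.9397; ω₁ = Δθ/dt₁ = 5.8795
distance = √((-3.5−2.5)² + (3−0)²) = 6.7082; v₂ = distance/dt₂ = 3.3541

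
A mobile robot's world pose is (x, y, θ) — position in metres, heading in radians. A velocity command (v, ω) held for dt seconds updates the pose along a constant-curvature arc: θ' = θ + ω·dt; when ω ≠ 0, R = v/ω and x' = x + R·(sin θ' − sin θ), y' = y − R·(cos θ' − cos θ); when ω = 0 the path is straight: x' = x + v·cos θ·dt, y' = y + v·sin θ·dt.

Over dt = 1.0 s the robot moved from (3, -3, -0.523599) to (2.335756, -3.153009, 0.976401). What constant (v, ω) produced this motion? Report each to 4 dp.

Δθ = 0.976401 − -0.523599 = 1.500000
ω = Δθ/dt = 1.500000/1.0 = 1.5000
R = Δx/(sin θ' − sin θ) = -0.5000
v = R·ω = -0.5000·1.5000 = -0.7500

v = -0.7500, ω = 1.5000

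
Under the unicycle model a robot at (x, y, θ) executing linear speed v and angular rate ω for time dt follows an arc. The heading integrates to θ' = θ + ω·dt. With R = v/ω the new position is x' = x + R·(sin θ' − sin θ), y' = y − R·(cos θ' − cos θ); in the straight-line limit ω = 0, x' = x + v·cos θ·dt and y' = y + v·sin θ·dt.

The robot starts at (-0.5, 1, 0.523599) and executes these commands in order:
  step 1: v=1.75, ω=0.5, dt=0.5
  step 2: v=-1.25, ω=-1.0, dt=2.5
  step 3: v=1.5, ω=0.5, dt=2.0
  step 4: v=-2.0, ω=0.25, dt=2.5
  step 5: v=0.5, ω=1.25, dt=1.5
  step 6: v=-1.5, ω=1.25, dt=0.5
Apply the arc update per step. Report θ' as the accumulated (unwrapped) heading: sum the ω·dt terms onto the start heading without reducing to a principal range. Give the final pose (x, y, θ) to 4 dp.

step 1: θ'=0.7736 (R=3.5000) → pose (0.1955, 1.5272, 0.7736)
step 2: θ'=-1.7264 (R=1.2500) → pose (-1.9128, 2.6152, -1.7264)
step 3: θ'=-0.7264 (R=3.0000) → pose (-0.9416, -0.0925, -0.7264)
step 4: θ'=-0.1014 (R=-8.0000) → pose (-5.4452, 1.8859, -0.1014)
step 5: θ'=1.7736 (R=0.4000) → pose (-5.0129, 2.3644, 1.7736)
step 6: θ'=2.3986 (R=-1.2000) → pose (-4.6493, 1.7223, 2.3986)

(-4.6493, 1.7223, 2.3986)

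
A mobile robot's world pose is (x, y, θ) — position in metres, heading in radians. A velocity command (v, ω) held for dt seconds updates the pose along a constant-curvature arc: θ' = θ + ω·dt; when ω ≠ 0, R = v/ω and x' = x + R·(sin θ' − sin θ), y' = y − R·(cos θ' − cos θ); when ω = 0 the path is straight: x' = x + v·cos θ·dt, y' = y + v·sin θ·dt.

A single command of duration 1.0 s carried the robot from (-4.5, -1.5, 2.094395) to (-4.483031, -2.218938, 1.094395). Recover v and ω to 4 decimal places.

v = -0.7500, ω = -1.0000

Δθ = 1.094395 − 2.094395 = -1.000000
ω = Δθ/dt = -1.000000/1.0 = -1.0000
R = −Δy/(cos θ' − cos θ) = 0.7500
v = R·ω = 0.7500·-1.0000 = -0.7500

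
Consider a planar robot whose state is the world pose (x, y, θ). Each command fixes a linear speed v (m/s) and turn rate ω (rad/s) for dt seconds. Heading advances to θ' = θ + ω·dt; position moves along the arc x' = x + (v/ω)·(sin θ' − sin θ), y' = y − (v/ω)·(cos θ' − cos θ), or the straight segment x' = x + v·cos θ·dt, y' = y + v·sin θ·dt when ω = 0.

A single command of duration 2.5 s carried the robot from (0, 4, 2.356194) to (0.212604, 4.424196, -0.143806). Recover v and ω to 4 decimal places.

v = 0.2500, ω = -1.0000

Δθ = -0.143806 − 2.356194 = -2.500000
ω = Δθ/dt = -2.500000/2.5 = -1.0000
R = −Δy/(cos θ' − cos θ) = -0.2500
v = R·ω = -0.2500·-1.0000 = 0.2500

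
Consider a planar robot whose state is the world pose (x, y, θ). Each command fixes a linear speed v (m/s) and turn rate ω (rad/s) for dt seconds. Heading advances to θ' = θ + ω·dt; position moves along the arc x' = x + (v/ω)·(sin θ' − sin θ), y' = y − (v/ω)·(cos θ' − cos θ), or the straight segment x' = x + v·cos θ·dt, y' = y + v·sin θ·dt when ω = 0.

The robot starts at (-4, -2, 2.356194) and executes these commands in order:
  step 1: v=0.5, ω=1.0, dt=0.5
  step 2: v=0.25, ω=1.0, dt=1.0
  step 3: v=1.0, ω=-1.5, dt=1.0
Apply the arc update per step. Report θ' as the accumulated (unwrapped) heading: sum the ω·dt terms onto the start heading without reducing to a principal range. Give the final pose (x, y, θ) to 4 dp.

step 1: θ'=2.8562 (R=0.5000) → pose (-4.2128, -1.8738, 2.8562)
step 2: θ'=3.8562 (R=0.2500) → pose (-4.4470, -1.9248, 3.8562)
step 3: θ'=2.3562 (R=-0.6667) → pose (-5.3553, -1.8927, 2.3562)

(-5.3553, -1.8927, 2.3562)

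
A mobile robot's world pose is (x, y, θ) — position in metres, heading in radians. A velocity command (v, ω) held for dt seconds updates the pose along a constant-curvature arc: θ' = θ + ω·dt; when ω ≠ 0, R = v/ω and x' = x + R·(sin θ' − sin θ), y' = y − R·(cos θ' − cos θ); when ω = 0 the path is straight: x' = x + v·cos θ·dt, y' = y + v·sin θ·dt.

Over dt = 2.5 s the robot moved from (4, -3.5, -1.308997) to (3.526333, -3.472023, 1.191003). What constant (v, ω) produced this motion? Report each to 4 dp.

v = -0.2500, ω = 1.0000

Δθ = 1.191003 − -1.308997 = 2.500000
ω = Δθ/dt = 2.500000/2.5 = 1.0000
R = Δx/(sin θ' − sin θ) = -0.2500
v = R·ω = -0.2500·1.0000 = -0.2500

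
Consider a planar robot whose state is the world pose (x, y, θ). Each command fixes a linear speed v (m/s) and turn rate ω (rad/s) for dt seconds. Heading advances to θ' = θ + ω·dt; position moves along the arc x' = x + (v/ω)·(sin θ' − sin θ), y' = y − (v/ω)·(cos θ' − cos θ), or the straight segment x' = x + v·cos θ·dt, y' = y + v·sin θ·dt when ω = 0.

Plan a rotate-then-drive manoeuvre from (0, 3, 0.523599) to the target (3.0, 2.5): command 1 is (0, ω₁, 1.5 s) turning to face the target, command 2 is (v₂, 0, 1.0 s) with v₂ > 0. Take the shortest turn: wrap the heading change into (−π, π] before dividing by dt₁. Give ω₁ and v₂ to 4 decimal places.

heading to target = atan2(2.5−3, 3−0) = -0.1651
Δθ = wrap(-0.1651 − 0.5236) = -0.6887; ω₁ = Δθ/dt₁ = -0.4592
distance = √((3−0)² + (2.5−3)²) = 3.0414; v₂ = distance/dt₂ = 3.0414

ω₁ = -0.4592, v₂ = 3.0414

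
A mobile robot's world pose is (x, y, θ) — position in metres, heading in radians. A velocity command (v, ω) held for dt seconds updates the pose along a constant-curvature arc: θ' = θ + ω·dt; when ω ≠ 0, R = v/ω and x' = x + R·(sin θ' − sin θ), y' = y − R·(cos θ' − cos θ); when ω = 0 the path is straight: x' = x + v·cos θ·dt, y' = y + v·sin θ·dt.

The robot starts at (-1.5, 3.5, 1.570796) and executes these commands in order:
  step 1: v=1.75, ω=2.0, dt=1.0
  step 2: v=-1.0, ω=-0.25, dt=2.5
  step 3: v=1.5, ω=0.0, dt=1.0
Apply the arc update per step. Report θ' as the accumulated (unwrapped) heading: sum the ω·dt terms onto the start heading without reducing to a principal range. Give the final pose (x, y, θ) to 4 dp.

step 1: θ'=3.5708 (R=0.8750) → pose (-2.7391, 4.2956, 3.5708)
step 2: θ'=2.9458 (R=4.0000) → pose (-0.2963, 4.5820, 2.9458)
step 3: θ'=2.9458 (straight) → pose (-1.7677, 4.8738, 2.9458)

(-1.7677, 4.8738, 2.9458)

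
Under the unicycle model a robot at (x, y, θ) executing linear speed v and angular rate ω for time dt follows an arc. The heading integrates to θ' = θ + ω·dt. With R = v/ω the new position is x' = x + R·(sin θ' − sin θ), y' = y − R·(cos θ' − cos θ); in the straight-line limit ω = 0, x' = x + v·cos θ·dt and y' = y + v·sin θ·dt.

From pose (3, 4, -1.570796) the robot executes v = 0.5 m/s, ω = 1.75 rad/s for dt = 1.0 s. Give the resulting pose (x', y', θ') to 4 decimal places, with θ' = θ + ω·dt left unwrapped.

θ' = -1.5708 + 1.75·1.0 = 0.1792
R = v/ω = 0.5/1.75 = 0.2857
x' = 3 + 0.2857·(sin 0.1792 − sin -1.5708) = 3.3366
y' = 4 − 0.2857·(cos 0.1792 − cos -1.5708) = 3.7189

(3.3366, 3.7189, 0.1792)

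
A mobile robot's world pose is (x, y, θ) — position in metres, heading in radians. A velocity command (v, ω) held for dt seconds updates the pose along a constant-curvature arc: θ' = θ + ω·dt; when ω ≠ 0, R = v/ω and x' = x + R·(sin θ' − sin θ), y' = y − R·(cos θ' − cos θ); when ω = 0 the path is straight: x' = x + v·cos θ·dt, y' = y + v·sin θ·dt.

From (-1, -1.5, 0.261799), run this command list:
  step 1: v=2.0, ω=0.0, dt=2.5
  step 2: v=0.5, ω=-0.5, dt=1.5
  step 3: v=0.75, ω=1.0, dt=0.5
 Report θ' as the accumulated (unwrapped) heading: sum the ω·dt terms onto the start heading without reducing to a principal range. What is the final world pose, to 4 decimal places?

step 1: θ'=0.2618 (straight) → pose (3.8296, -0.2059, 0.2618)
step 2: θ'=-0.4882 (R=-1.0000) → pose (4.5575, -0.2887, -0.4882)
step 3: θ'=0.0118 (R=0.7500) → pose (4.9181, -0.3762, 0.0118)

(4.9181, -0.3762, 0.0118)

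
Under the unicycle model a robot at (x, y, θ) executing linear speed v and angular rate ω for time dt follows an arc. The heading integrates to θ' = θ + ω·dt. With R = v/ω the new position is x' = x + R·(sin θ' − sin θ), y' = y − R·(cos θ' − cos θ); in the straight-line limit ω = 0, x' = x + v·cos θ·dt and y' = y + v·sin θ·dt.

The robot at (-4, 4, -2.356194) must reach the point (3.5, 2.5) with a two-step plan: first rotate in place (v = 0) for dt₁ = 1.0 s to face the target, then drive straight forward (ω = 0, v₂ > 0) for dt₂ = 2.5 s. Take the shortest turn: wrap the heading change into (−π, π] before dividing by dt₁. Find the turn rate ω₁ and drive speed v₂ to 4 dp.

ω₁ = 2.1588, v₂ = 3.0594

heading to target = atan2(2.5−4, 3.5−-4) = -0.1974
Δθ = wrap(-0.1974 − -2.3562) = 2.1588; ω₁ = Δθ/dt₁ = 2.1588
distance = √((3.5−-4)² + (2.5−4)²) = 7.6485; v₂ = distance/dt₂ = 3.0594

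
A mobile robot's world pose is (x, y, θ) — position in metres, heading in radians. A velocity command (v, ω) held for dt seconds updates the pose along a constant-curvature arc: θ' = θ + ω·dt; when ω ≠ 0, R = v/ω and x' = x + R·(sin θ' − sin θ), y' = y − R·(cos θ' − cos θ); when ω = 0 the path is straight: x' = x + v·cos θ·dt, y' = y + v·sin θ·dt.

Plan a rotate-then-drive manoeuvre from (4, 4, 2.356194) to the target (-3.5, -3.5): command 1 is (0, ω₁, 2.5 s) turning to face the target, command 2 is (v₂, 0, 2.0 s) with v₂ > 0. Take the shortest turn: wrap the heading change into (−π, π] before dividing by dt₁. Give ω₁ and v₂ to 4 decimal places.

heading to target = atan2(-3.5−4, -3.5−4) = -2.3562
Δθ = wrap(-2.3562 − 2.3562) = 1.5708; ω₁ = Δθ/dt₁ = 0.6283
distance = √((-3.5−4)² + (-3.5−4)²) = 10.6066; v₂ = distance/dt₂ = 5.3033

ω₁ = 0.6283, v₂ = 5.3033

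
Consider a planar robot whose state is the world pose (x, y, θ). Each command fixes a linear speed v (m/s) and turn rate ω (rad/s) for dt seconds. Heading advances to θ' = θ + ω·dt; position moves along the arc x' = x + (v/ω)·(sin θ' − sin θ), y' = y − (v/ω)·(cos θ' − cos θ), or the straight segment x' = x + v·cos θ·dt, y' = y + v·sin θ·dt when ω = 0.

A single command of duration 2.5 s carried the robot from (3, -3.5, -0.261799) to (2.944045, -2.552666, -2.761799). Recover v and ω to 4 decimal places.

Δθ = -2.761799 − -0.261799 = -2.500000
ω = Δθ/dt = -2.500000/2.5 = -1.0000
R = −Δy/(cos θ' − cos θ) = 0.5000
v = R·ω = 0.5000·-1.0000 = -0.5000

v = -0.5000, ω = -1.0000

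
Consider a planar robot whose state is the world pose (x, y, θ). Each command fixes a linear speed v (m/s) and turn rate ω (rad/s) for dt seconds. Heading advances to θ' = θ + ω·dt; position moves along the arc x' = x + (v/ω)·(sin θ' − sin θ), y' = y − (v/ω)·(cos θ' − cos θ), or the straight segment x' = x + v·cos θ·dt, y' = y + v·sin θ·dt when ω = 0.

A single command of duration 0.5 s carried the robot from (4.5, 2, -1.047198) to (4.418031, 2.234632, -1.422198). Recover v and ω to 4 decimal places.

Δθ = -1.422198 − -1.047198 = -0.375000
ω = Δθ/dt = -0.375000/0.5 = -0.7500
R = −Δy/(cos θ' − cos θ) = 0.6667
v = R·ω = 0.6667·-0.7500 = -0.5000

v = -0.5000, ω = -0.7500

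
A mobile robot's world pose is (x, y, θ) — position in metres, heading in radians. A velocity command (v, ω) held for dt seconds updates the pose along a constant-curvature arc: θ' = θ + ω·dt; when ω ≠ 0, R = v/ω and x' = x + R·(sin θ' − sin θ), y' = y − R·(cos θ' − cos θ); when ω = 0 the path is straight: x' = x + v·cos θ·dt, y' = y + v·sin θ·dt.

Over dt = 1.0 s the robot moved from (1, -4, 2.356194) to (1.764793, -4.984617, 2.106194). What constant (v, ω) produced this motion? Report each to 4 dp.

Δθ = 2.106194 − 2.356194 = -0.250000
ω = Δθ/dt = -0.250000/1.0 = -0.2500
R = −Δy/(cos θ' − cos θ) = 5.0000
v = R·ω = 5.0000·-0.2500 = -1.2500

v = -1.2500, ω = -0.2500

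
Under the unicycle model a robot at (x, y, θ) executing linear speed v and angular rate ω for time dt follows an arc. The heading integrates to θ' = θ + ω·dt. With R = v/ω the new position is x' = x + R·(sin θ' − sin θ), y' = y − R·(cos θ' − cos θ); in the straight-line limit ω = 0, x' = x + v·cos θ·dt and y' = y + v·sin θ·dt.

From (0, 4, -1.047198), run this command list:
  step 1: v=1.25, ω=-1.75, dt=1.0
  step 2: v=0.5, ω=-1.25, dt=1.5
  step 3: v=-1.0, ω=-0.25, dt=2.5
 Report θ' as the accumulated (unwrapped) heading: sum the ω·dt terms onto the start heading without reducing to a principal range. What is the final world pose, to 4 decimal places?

(-1.5737, 0.9621, -5.2972)

step 1: θ'=-2.7972 (R=-0.7143) → pose (-0.3774, 2.9705, -2.7972)
step 2: θ'=-4.6722 (R=-0.4000) → pose (-0.9122, 3.3310, -4.6722)
step 3: θ'=-5.2972 (R=4.0000) → pose (-1.5737, 0.9621, -5.2972)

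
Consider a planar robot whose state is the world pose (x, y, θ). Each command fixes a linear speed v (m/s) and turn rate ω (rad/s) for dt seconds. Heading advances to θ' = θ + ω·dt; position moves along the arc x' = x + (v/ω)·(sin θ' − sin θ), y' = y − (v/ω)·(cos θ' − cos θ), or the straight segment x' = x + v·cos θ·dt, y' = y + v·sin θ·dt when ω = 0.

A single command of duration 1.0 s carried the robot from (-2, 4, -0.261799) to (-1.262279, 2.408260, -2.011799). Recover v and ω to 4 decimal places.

v = 2.0000, ω = -1.7500

Δθ = -2.011799 − -0.261799 = -1.750000
ω = Δθ/dt = -1.750000/1.0 = -1.7500
R = −Δy/(cos θ' − cos θ) = -1.1429
v = R·ω = -1.1429·-1.7500 = 2.0000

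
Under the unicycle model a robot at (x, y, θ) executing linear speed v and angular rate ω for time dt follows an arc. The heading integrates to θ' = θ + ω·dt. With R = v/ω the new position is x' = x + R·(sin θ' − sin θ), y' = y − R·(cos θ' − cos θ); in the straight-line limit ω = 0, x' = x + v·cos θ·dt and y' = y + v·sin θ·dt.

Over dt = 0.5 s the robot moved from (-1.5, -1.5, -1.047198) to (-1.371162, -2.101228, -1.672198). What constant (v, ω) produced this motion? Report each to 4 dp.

Δθ = -1.672198 − -1.047198 = -0.625000
ω = Δθ/dt = -0.625000/0.5 = -1.2500
R = −Δy/(cos θ' − cos θ) = -1.0000
v = R·ω = -1.0000·-1.2500 = 1.2500

v = 1.2500, ω = -1.2500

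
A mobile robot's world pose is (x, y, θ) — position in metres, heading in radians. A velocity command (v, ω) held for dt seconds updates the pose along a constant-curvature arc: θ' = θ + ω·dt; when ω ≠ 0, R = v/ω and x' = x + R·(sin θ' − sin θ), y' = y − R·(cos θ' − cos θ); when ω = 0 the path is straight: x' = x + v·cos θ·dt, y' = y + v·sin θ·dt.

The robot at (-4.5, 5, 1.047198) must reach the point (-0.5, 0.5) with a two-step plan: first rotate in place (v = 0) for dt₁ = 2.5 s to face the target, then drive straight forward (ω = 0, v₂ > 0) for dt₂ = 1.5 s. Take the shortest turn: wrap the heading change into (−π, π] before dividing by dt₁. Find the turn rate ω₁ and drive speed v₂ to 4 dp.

heading to target = atan2(0.5−5, -0.5−-4.5) = -0.8442
Δθ = wrap(-0.8442 − 1.0472) = -1.8914; ω₁ = Δθ/dt₁ = -0.7565
distance = √((-0.5−-4.5)² + (0.5−5)²) = 6.0208; v₂ = distance/dt₂ = 4.0139

ω₁ = -0.7565, v₂ = 4.0139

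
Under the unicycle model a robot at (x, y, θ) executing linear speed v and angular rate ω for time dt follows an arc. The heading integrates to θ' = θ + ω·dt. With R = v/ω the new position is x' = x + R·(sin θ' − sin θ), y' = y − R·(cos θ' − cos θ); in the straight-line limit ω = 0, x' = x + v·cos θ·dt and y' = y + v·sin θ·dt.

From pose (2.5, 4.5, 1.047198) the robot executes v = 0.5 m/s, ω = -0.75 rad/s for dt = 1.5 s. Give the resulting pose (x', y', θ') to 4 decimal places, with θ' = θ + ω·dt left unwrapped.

θ' = 1.0472 + -0.75·1.5 = -0.0778
R = v/ω = 0.5/-0.75 = -0.6667
x' = 2.5 + -0.6667·(sin -0.0778 − sin 1.0472) = 3.1292
y' = 4.5 − -0.6667·(cos -0.0778 − cos 1.0472) = 4.8313

(3.1292, 4.8313, -0.0778)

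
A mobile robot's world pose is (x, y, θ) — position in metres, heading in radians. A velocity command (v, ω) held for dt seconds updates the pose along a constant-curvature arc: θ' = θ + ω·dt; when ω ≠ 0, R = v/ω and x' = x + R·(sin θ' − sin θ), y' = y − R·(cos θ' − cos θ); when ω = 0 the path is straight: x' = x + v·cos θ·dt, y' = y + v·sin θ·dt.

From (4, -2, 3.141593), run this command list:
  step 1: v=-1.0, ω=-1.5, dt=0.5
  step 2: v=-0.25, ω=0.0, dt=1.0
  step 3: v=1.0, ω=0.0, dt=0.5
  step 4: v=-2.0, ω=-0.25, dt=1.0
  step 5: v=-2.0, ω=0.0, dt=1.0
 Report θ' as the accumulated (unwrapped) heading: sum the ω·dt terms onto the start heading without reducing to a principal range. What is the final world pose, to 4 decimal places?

(6.6308, -5.2225, 2.1416)

step 1: θ'=2.3916 (R=0.6667) → pose (4.4544, -2.1789, 2.3916)
step 2: θ'=2.3916 (straight) → pose (4.6373, -2.3493, 2.3916)
step 3: θ'=2.3916 (straight) → pose (4.2715, -2.0085, 2.3916)
step 4: θ'=2.1416 (R=8.0000) → pose (5.5502, -3.5396, 2.1416)
step 5: θ'=2.1416 (straight) → pose (6.6308, -5.2225, 2.1416)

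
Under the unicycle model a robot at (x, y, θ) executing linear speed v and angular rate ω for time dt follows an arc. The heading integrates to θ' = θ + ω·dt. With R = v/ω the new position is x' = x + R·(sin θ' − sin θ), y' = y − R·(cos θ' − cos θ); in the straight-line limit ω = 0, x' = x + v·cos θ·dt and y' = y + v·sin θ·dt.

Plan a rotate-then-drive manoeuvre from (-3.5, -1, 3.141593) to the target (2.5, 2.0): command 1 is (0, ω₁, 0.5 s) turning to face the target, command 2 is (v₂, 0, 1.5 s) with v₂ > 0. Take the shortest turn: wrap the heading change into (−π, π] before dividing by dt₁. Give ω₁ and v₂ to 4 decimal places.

ω₁ = -5.3559, v₂ = 4.4721

heading to target = atan2(2−-1, 2.5−-3.5) = 0.4636
Δθ = wrap(0.4636 − 3.1416) = -2.6779; ω₁ = Δθ/dt₁ = -5.3559
distance = √((2.5−-3.5)² + (2−-1)²) = 6.7082; v₂ = distance/dt₂ = 4.4721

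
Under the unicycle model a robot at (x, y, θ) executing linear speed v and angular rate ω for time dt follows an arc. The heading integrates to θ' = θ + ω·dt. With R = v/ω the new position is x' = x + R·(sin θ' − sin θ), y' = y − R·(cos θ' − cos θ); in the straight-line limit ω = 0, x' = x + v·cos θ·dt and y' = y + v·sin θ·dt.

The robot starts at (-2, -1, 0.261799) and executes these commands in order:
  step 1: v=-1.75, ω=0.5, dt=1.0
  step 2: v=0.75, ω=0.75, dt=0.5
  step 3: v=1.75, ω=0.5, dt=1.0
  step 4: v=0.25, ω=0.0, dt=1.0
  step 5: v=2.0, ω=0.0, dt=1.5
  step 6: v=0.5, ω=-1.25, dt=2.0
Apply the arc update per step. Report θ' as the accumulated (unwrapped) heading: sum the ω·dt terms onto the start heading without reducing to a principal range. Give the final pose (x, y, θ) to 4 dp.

(-2.4872, 3.6868, -0.8632)

step 1: θ'=0.7618 (R=-3.5000) → pose (-3.5099, -1.8482, 0.7618)
step 2: θ'=1.1368 (R=1.0000) → pose (-3.2929, -1.5451, 1.1368)
step 3: θ'=1.6368 (R=3.5000) → pose (-2.9760, 0.1575, 1.6368)
step 4: θ'=1.6368 (straight) → pose (-2.9925, 0.4070, 1.6368)
step 5: θ'=1.6368 (straight) → pose (-3.1903, 3.4005, 1.6368)
step 6: θ'=-0.8632 (R=-0.4000) → pose (-2.4872, 3.6868, -0.8632)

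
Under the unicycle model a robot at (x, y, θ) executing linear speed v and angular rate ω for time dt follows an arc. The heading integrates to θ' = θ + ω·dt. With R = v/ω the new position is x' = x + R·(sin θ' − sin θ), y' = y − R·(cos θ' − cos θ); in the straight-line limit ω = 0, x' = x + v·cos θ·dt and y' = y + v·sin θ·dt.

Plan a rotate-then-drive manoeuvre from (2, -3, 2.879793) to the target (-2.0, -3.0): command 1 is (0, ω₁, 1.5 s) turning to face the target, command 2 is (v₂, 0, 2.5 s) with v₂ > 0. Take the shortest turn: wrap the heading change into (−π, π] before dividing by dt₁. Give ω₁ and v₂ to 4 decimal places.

heading to target = atan2(-3−-3, -2−2) = 3.1416
Δθ = wrap(3.1416 − 2.8798) = 0.2618; ω₁ = Δθ/dt₁ = 0.1745
distance = √((-2−2)² + (-3−-3)²) = 4.0000; v₂ = distance/dt₂ = 1.6000

ω₁ = 0.1745, v₂ = 1.6000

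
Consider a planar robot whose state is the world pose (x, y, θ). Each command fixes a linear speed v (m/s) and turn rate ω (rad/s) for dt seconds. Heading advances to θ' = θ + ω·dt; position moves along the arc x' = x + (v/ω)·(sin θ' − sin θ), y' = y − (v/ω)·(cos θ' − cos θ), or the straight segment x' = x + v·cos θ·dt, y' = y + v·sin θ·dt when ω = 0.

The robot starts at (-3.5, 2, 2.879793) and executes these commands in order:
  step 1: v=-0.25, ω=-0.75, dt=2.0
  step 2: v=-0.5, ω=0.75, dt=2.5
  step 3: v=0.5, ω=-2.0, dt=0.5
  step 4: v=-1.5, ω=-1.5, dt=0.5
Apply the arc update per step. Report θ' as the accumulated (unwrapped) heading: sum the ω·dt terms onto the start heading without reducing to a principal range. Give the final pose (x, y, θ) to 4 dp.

(-2.5284, 0.2184, 1.5048)

step 1: θ'=1.3798 (R=0.3333) → pose (-3.2590, 1.6147, 1.3798)
step 2: θ'=3.2548 (R=-0.6667) → pose (-2.5292, 0.8258, 3.2548)
step 3: θ'=2.2548 (R=-0.2500) → pose (-2.7512, 0.9162, 2.2548)
step 4: θ'=1.5048 (R=1.0000) → pose (-2.5284, 0.2184, 1.5048)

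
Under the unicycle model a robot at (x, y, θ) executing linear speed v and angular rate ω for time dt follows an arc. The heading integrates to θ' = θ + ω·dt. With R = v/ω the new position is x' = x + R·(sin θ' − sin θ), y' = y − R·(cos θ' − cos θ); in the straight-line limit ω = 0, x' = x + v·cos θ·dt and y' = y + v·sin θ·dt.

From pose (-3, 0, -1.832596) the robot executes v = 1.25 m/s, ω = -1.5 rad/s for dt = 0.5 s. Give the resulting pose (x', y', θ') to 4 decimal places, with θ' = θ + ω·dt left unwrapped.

(-3.3630, -0.4908, -2.5826)

θ' = -1.8326 + -1.5·0.5 = -2.5826
R = v/ω = 1.25/-1.5 = -0.8333
x' = -3 + -0.8333·(sin -2.5826 − sin -1.8326) = -3.3630
y' = 0 − -0.8333·(cos -2.5826 − cos -1.8326) = -0.4908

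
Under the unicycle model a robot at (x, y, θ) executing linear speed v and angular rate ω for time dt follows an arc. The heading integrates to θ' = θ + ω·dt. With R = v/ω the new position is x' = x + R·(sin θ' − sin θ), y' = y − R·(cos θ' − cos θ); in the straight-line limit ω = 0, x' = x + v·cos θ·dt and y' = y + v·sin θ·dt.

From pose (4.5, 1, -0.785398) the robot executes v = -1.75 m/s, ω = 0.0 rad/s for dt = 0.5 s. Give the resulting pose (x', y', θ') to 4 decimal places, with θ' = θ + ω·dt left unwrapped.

(3.8813, 1.6187, -0.7854)

θ' = -0.7854 + 0.0·0.5 = -0.7854
ω = 0 → straight: x' = 4.5 + -1.75·cos(-0.7854)·0.5 = 3.8813
y' = 1 + -1.75·sin(-0.7854)·0.5 = 1.6187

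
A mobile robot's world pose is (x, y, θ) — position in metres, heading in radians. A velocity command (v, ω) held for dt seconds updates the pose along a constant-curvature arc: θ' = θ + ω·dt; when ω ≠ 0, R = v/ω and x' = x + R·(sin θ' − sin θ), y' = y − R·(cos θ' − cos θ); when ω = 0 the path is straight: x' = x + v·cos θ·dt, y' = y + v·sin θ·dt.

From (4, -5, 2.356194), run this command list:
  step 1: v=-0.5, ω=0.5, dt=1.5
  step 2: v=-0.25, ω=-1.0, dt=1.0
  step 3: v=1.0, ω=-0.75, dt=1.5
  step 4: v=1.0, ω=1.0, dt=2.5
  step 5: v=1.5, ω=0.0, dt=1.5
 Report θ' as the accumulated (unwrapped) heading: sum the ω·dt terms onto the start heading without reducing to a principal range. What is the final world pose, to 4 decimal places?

step 1: θ'=3.1062 (R=-1.0000) → pose (4.6717, -5.2923, 3.1062)
step 2: θ'=2.1062 (R=0.2500) → pose (4.8779, -5.4146, 2.1062)
step 3: θ'=0.9812 (R=-1.3333) → pose (4.9164, -3.9929, 0.9812)
step 4: θ'=3.4812 (R=1.0000) → pose (3.7522, -2.4940, 3.4812)
step 5: θ'=3.4812 (straight) → pose (1.6307, -3.2435, 3.4812)

(1.6307, -3.2435, 3.4812)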